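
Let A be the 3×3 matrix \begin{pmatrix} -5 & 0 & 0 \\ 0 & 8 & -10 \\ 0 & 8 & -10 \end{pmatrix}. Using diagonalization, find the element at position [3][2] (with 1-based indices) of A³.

Characteristic polynomial: t^3 + 7t^2 + 10t = t(t + 2)(t + 5), so the eigenvalues are -5, -2, 0.
t=-2: eigenvector (0, 1, 1).
t=0: eigenvector (0, 5, 4).
t=-5: eigenvector (1, 0, 0).
P = [[0, 0, 1], [1, 5, 0], [1, 4, 0]], D = diag(-2, 0, -5), P⁻¹ = [[0, -4, 5], [0, 1, -1], [1, 0, 0]].
A³ = P·diag(-8, 0, -125)·P⁻¹ = [[-125, 0, 0], [0, 32, -40], [0, 32, -40]].
The requested entry is 32.

32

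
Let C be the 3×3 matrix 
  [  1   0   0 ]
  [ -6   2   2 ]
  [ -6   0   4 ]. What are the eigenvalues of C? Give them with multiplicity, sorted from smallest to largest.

1, 2, 4

Characteristic polynomial: p(s) = s^3 - 7s^2 + 14s - 8 = (s - 4)(s - 2)(s - 1).
Roots (with multiplicity): 1, 2, 4.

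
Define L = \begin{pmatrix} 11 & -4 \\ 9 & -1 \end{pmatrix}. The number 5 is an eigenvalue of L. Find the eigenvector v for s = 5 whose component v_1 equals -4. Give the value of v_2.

-6

L − 5I = [[6, -4], [9, -6]].
Solving (L − 5I)v = 0 gives the eigenspace spanned by (-4, -6).
With v_1 = -4, v = (-4, -6), so v_2 = -6.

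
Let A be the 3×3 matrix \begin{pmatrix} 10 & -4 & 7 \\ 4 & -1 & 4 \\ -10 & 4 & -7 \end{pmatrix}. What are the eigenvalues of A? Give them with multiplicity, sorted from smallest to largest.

Characteristic polynomial: p(r) = r^3 - 2r^2 - 3r = r(r - 3)(r + 1).
Roots (with multiplicity): -1, 0, 3.

-1, 0, 3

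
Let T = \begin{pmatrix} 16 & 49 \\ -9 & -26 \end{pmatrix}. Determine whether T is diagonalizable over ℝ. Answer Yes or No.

Characteristic polynomial: p(s) = s^2 + 10s + 25 = (s + 5)^2.
s = -5 has algebraic multiplicity 2; rank(T + 5I) = 1, so geometric multiplicity = 1.
Geometric multiplicity < algebraic multiplicity, so T is not diagonalizable.

No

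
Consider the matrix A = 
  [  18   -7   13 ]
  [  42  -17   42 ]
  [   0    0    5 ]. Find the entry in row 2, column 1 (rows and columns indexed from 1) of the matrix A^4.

Characteristic polynomial: μ^3 - 6μ^2 - 7μ + 60 = (μ - 5)(μ - 4)(μ + 3), so the eigenvalues are -3, 4, 5.
μ=4: eigenvector (-1, -2, 0).
μ=-3: eigenvector (1, 3, 0).
μ=5: eigenvector (-1, 0, 1).
P = [[-1, 1, -1], [-2, 3, 0], [0, 0, 1]], D = diag(4, -3, 5), P⁻¹ = [[-3, 1, -3], [-2, 1, -2], [0, 0, 1]].
A⁴ = P·diag(256, 81, 625)·P⁻¹ = [[606, -175, -19], [1050, -269, 1050], [0, 0, 625]].
The requested entry is 1050.

1050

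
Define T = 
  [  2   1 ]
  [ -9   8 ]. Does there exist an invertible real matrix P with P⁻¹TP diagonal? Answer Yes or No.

No

Characteristic polynomial: p(s) = s^2 - 10s + 25 = (s - 5)^2.
s = 5 has algebraic multiplicity 2; rank(T − 5I) = 1, so geometric multiplicity = 1.
Geometric multiplicity < algebraic multiplicity, so T is not diagonalizable.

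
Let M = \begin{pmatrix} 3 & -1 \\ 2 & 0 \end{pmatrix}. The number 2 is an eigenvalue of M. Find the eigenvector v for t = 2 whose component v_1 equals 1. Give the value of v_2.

M − 2I = [[1, -1], [2, -2]].
Solving (M − 2I)v = 0 gives the eigenspace spanned by (1, 1).
With v_1 = 1, v = (1, 1), so v_2 = 1.

1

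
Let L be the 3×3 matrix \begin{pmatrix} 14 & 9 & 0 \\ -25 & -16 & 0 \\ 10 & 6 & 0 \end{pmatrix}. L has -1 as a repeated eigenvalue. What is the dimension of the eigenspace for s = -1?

L + 1I = [[15, 9, 0], [-25, -15, 0], [10, 6, 1]].
This matrix has rank 2, so its null space has dimension 3 − 2 = 1.

1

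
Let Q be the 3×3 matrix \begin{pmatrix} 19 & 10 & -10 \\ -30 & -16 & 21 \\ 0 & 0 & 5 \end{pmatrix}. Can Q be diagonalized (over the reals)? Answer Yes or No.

Characteristic polynomial: p(λ) = λ^3 - 8λ^2 + 11λ + 20 = (λ - 5)(λ - 4)(λ + 1).
All 3 eigenvalues are distinct, so Q is diagonalizable.

Yes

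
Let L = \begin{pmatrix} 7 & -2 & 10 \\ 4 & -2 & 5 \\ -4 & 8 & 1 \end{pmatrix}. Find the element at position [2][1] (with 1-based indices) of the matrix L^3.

4

Characteristic polynomial: s^3 - 6s^2 - s + 6 = (s - 6)(s - 1)(s + 1), so the eigenvalues are -1, 1, 6.
s=-1: eigenvector (-3, -2, 2).
s=6: eigenvector (2, 1, 0).
s=1: eigenvector (-2, -1, 1).
P = [[-3, 2, -2], [-2, 1, -1], [2, 0, 1]], D = diag(-1, 6, 1), P⁻¹ = [[1, -2, 0], [0, 1, 1], [-2, 4, 1]].
L³ = P·diag(-1, 216, 1)·P⁻¹ = [[7, 418, 430], [4, 208, 215], [-4, 8, 1]].
The requested entry is 4.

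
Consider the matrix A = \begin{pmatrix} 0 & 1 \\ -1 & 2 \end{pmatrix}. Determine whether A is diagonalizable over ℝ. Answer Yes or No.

No

Characteristic polynomial: p(μ) = μ^2 - 2μ + 1 = (μ - 1)^2.
μ = 1 has algebraic multiplicity 2; rank(A − 1I) = 1, so geometric multiplicity = 1.
Geometric multiplicity < algebraic multiplicity, so A is not diagonalizable.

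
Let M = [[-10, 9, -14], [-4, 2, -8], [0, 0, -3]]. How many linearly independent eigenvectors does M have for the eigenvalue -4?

M + 4I = [[-6, 9, -14], [-4, 6, -8], [0, 0, 1]].
This matrix has rank 2, so its null space has dimension 3 − 2 = 1.

1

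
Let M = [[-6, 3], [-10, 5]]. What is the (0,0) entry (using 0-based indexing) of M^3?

-6

Characteristic polynomial: s^2 + s = s(s + 1), so the eigenvalues are -1, 0.
s=0: eigenvector (1, 2).
s=-1: eigenvector (-3, -5).
P = [[1, -3], [2, -5]], D = diag(0, -1), P⁻¹ = [[-5, 3], [-2, 1]].
M³ = P·diag(0, -1)·P⁻¹ = [[-6, 3], [-10, 5]].
The requested entry is -6.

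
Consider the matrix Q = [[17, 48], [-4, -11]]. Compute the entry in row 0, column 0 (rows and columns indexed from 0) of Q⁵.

12497

Characteristic polynomial: λ^2 - 6λ + 5 = (λ - 5)(λ - 1), so the eigenvalues are 1, 5.
λ=1: eigenvector (-3, 1).
λ=5: eigenvector (4, -1).
P = [[-3, 4], [1, -1]], D = diag(1, 5), P⁻¹ = [[1, 4], [1, 3]].
Q⁵ = P·diag(1, 3125)·P⁻¹ = [[12497, 37488], [-3124, -9371]].
The requested entry is 12497.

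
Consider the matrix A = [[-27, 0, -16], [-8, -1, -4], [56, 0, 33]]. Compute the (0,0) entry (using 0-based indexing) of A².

-167

Characteristic polynomial: μ^3 - 5μ^2 - μ + 5 = (μ - 5)(μ - 1)(μ + 1), so the eigenvalues are -1, 1, 5.
μ=5: eigenvector (1, 0, -2).
μ=1: eigenvector (4, -2, -7).
μ=-1: eigenvector (0, 1, 0).
P = [[1, 4, 0], [0, -2, 1], [-2, -7, 0]], D = diag(5, 1, -1), P⁻¹ = [[-7, 0, -4], [2, 0, 1], [4, 1, 2]].
A² = P·diag(25, 1, 1)·P⁻¹ = [[-167, 0, -96], [0, 1, 0], [336, 0, 193]].
The requested entry is -167.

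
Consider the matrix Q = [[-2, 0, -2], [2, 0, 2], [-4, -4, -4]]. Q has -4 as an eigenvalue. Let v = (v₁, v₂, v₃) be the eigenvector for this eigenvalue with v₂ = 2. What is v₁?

-2

Q + 4I = [[2, 0, -2], [2, 4, 2], [-4, -4, 0]].
Solving (Q + 4I)v = 0 gives the eigenspace spanned by (-2, 2, -2).
With v₂ = 2, v = (-2, 2, -2), so v₁ = -2.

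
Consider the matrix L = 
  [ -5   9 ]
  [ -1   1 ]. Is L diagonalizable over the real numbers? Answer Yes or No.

Characteristic polynomial: p(μ) = μ^2 + 4μ + 4 = (μ + 2)^2.
μ = -2 has algebraic multiplicity 2; rank(L + 2I) = 1, so geometric multiplicity = 1.
Geometric multiplicity < algebraic multiplicity, so L is not diagonalizable.

No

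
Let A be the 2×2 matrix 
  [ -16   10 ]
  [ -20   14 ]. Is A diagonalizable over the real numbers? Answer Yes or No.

Characteristic polynomial: p(r) = r^2 + 2r - 24 = (r - 4)(r + 6).
All 2 eigenvalues are distinct, so A is diagonalizable.

Yes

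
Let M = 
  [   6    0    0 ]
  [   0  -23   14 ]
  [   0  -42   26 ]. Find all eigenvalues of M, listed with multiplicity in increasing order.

-2, 5, 6

Characteristic polynomial: p(s) = s^3 - 9s^2 + 8s + 60 = (s - 6)(s - 5)(s + 2).
Roots (with multiplicity): -2, 5, 6.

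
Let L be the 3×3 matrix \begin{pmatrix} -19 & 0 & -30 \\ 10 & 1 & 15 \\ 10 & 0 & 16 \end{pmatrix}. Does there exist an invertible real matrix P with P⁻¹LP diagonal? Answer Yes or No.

Characteristic polynomial: p(r) = r^3 + 2r^2 - 7r + 4 = (r - 1)^2(r + 4).
r = 1 has algebraic multiplicity 2; rank(L − 1I) = 1, so geometric multiplicity = 2.
Every eigenvalue has geometric = algebraic multiplicity, so L is diagonalizable.

Yes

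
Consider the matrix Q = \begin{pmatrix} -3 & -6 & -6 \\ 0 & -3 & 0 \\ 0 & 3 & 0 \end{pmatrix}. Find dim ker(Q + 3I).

2

Q + 3I = [[0, -6, -6], [0, 0, 0], [0, 3, 3]].
This matrix has rank 1, so its null space has dimension 3 − 1 = 2.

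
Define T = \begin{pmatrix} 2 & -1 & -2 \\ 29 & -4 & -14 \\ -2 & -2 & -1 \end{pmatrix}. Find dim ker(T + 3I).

T + 3I = [[5, -1, -2], [29, -1, -14], [-2, -2, 2]].
This matrix has rank 2, so its null space has dimension 3 − 2 = 1.

1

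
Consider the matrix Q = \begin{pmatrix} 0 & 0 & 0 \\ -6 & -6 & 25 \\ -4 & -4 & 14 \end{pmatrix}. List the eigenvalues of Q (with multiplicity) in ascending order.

Characteristic polynomial: p(r) = r^3 - 8r^2 + 16r = r(r - 4)^2.
Roots (with multiplicity): 0, 4, 4.

0, 4, 4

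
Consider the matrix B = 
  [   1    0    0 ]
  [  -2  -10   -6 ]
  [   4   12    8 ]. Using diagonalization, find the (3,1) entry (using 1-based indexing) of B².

12

Characteristic polynomial: r^3 + r^2 - 10r + 8 = (r - 2)(r - 1)(r + 4), so the eigenvalues are -4, 1, 2.
r=1: eigenvector (1, 2, -4).
r=-4: eigenvector (0, 1, -1).
r=2: eigenvector (0, 1, -2).
P = [[1, 0, 0], [2, 1, 1], [-4, -1, -2]], D = diag(1, -4, 2), P⁻¹ = [[1, 0, 0], [0, 2, 1], [-2, -1, -1]].
B² = P·diag(1, 16, 4)·P⁻¹ = [[1, 0, 0], [-6, 28, 12], [12, -24, -8]].
The requested entry is 12.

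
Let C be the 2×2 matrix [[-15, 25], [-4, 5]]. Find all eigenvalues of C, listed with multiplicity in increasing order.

Characteristic polynomial: p(λ) = λ^2 + 10λ + 25 = (λ + 5)^2.
Roots (with multiplicity): -5, -5.

-5, -5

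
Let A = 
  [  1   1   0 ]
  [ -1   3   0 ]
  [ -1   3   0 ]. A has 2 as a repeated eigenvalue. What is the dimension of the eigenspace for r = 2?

1

A − 2I = [[-1, 1, 0], [-1, 1, 0], [-1, 3, -2]].
This matrix has rank 2, so its null space has dimension 3 − 2 = 1.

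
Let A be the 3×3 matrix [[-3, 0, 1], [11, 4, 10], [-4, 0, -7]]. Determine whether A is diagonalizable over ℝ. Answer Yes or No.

Characteristic polynomial: p(μ) = μ^3 + 6μ^2 - 15μ - 100 = (μ - 4)(μ + 5)^2.
μ = -5 has algebraic multiplicity 2; rank(A + 5I) = 2, so geometric multiplicity = 1.
Geometric multiplicity < algebraic multiplicity, so A is not diagonalizable.

No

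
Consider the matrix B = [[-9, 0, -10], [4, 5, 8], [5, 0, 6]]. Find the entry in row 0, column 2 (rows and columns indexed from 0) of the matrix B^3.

Characteristic polynomial: μ^3 - 2μ^2 - 19μ + 20 = (μ - 5)(μ - 1)(μ + 4), so the eigenvalues are -4, 1, 5.
μ=1: eigenvector (-1, -1, 1).
μ=5: eigenvector (0, 1, 0).
μ=-4: eigenvector (-2, 0, 1).
P = [[-1, 0, -2], [-1, 1, 0], [1, 0, 1]], D = diag(1, 5, -4), P⁻¹ = [[1, 0, 2], [1, 1, 2], [-1, 0, -1]].
B³ = P·diag(1, 125, -64)·P⁻¹ = [[-129, 0, -130], [124, 125, 248], [65, 0, 66]].
The requested entry is -130.

-130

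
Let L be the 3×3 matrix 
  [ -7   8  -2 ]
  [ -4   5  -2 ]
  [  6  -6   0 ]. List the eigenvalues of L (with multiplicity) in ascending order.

-3, 0, 1

Characteristic polynomial: p(μ) = μ^3 + 2μ^2 - 3μ = μ(μ - 1)(μ + 3).
Roots (with multiplicity): -3, 0, 1.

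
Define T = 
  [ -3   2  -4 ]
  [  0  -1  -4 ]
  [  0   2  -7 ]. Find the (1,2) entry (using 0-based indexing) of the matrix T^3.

-196

Characteristic polynomial: μ^3 + 11μ^2 + 39μ + 45 = (μ + 3)^2(μ + 5), so the eigenvalues are -5, -3, -3.
μ=-5: eigenvector (1, 1, 1).
μ=-3: eigenvector (0, 2, 1).
μ=-3: eigenvector (-1, 0, 0).
P = [[1, 0, -1], [1, 2, 0], [1, 1, 0]], D = diag(-5, -3, -3), P⁻¹ = [[0, -1, 2], [0, 1, -1], [-1, -1, 2]].
T³ = P·diag(-125, -27, -27)·P⁻¹ = [[-27, 98, -196], [0, 71, -196], [0, 98, -223]].
The requested entry is -196.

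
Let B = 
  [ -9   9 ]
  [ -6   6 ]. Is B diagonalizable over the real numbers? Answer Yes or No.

Characteristic polynomial: p(t) = t^2 + 3t = t(t + 3).
All 2 eigenvalues are distinct, so B is diagonalizable.

Yes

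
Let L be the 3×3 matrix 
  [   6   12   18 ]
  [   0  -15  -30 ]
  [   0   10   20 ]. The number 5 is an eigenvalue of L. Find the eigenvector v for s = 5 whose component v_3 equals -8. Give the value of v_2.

L − 5I = [[1, 12, 18], [0, -20, -30], [0, 10, 15]].
Solving (L − 5I)v = 0 gives the eigenspace spanned by (0, 12, -8).
With v_3 = -8, v = (0, 12, -8), so v_2 = 12.

12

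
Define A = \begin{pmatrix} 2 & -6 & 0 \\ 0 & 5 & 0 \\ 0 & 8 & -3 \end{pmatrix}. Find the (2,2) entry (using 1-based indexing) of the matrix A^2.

25

Characteristic polynomial: μ^3 - 4μ^2 - 11μ + 30 = (μ - 5)(μ - 2)(μ + 3), so the eigenvalues are -3, 2, 5.
μ=5: eigenvector (-2, 1, 1).
μ=2: eigenvector (1, 0, 0).
μ=-3: eigenvector (0, 0, 1).
P = [[-2, 1, 0], [1, 0, 0], [1, 0, 1]], D = diag(5, 2, -3), P⁻¹ = [[0, 1, 0], [1, 2, 0], [0, -1, 1]].
A² = P·diag(25, 4, 9)·P⁻¹ = [[4, -42, 0], [0, 25, 0], [0, 16, 9]].
The requested entry is 25.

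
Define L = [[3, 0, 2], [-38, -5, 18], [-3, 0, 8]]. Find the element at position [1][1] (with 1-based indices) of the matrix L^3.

Characteristic polynomial: r^3 - 6r^2 - 25r + 150 = (r - 6)(r - 5)(r + 5), so the eigenvalues are -5, 5, 6.
r=5: eigenvector (1, -2, 1).
r=-5: eigenvector (0, 1, 0).
r=6: eigenvector (2, -2, 3).
P = [[1, 0, 2], [-2, 1, -2], [1, 0, 3]], D = diag(5, -5, 6), P⁻¹ = [[3, 0, -2], [4, 1, -2], [-1, 0, 1]].
L³ = P·diag(125, -125, 216)·P⁻¹ = [[-57, 0, 182], [-818, -125, 318], [-273, 0, 398]].
The requested entry is -57.

-57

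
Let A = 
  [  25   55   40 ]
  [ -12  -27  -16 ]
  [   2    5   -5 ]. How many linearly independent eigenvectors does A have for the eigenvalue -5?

A + 5I = [[30, 55, 40], [-12, -22, -16], [2, 5, 0]].
This matrix has rank 2, so its null space has dimension 3 − 2 = 1.

1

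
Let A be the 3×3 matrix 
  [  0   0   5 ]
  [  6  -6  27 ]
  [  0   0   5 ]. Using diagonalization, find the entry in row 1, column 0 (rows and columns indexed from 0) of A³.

216

Characteristic polynomial: t^3 + t^2 - 30t = t(t - 5)(t + 6), so the eigenvalues are -6, 0, 5.
t=0: eigenvector (1, 1, 0).
t=-6: eigenvector (0, 1, 0).
t=5: eigenvector (1, 3, 1).
P = [[1, 0, 1], [1, 1, 3], [0, 0, 1]], D = diag(0, -6, 5), P⁻¹ = [[1, 0, -1], [-1, 1, -2], [0, 0, 1]].
A³ = P·diag(0, -216, 125)·P⁻¹ = [[0, 0, 125], [216, -216, 807], [0, 0, 125]].
The requested entry is 216.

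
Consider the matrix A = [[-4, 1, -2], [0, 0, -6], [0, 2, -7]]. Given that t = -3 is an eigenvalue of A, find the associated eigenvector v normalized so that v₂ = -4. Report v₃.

A + 3I = [[-1, 1, -2], [0, 3, -6], [0, 2, -4]].
Solving (A + 3I)v = 0 gives the eigenspace spanned by (0, -4, -2).
With v₂ = -4, v = (0, -4, -2), so v₃ = -2.

-2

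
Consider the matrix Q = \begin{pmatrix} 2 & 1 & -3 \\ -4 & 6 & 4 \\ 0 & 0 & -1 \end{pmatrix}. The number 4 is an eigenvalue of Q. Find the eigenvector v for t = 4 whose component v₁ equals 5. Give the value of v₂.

Q − 4I = [[-2, 1, -3], [-4, 2, 4], [0, 0, -5]].
Solving (Q − 4I)v = 0 gives the eigenspace spanned by (5, 10, 0).
With v₁ = 5, v = (5, 10, 0), so v₂ = 10.

10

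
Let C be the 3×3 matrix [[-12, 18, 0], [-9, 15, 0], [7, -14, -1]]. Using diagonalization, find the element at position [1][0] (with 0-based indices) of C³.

Characteristic polynomial: λ^3 - 2λ^2 - 21λ - 18 = (λ - 6)(λ + 1)(λ + 3), so the eigenvalues are -3, -1, 6.
λ=6: eigenvector (1, 1, -1).
λ=-3: eigenvector (-2, -1, 0).
λ=-1: eigenvector (0, 0, 1).
P = [[1, -2, 0], [1, -1, 0], [-1, 0, 1]], D = diag(6, -3, -1), P⁻¹ = [[-1, 2, 0], [-1, 1, 0], [-1, 2, 1]].
C³ = P·diag(216, -27, -1)·P⁻¹ = [[-270, 486, 0], [-243, 459, 0], [217, -434, -1]].
The requested entry is -243.

-243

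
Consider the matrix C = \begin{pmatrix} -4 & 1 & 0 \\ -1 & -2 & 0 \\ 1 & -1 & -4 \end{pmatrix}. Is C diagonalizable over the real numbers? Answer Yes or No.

Characteristic polynomial: p(r) = r^3 + 10r^2 + 33r + 36 = (r + 3)^2(r + 4).
r = -3 has algebraic multiplicity 2; rank(C + 3I) = 2, so geometric multiplicity = 1.
Geometric multiplicity < algebraic multiplicity, so C is not diagonalizable.

No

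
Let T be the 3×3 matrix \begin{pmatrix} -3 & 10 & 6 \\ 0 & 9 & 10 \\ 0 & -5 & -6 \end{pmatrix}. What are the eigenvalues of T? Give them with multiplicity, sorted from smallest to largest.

-3, -1, 4

Characteristic polynomial: p(s) = s^3 - 13s - 12 = (s - 4)(s + 1)(s + 3).
Roots (with multiplicity): -3, -1, 4.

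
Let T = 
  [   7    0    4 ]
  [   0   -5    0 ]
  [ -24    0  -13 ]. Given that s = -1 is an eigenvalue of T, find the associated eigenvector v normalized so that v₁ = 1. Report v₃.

T + 1I = [[8, 0, 4], [0, -4, 0], [-24, 0, -12]].
Solving (T + 1I)v = 0 gives the eigenspace spanned by (1, 0, -2).
With v₁ = 1, v = (1, 0, -2), so v₃ = -2.

-2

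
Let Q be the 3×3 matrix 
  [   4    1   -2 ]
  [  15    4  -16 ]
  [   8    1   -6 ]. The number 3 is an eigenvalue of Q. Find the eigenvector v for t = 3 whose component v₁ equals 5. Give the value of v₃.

Q − 3I = [[1, 1, -2], [15, 1, -16], [8, 1, -9]].
Solving (Q − 3I)v = 0 gives the eigenspace spanned by (5, 5, 5).
With v₁ = 5, v = (5, 5, 5), so v₃ = 5.

5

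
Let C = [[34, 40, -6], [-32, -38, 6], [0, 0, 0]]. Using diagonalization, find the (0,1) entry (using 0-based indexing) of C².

Characteristic polynomial: μ^3 + 4μ^2 - 12μ = μ(μ - 2)(μ + 6), so the eigenvalues are -6, 0, 2.
μ=0: eigenvector (-1, 1, 1).
μ=-6: eigenvector (-1, 1, 0).
μ=2: eigenvector (5, -4, 0).
P = [[-1, -1, 5], [1, 1, -4], [1, 0, 0]], D = diag(0, -6, 2), P⁻¹ = [[0, 0, 1], [4, 5, -1], [1, 1, 0]].
C² = P·diag(0, 36, 4)·P⁻¹ = [[-124, -160, 36], [128, 164, -36], [0, 0, 0]].
The requested entry is -160.

-160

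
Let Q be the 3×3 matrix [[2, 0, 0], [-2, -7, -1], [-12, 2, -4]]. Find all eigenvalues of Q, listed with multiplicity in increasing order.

Characteristic polynomial: p(t) = t^3 + 9t^2 + 8t - 60 = (t - 2)(t + 5)(t + 6).
Roots (with multiplicity): -6, -5, 2.

-6, -5, 2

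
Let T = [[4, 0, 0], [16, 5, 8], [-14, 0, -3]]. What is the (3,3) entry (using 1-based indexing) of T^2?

9

Characteristic polynomial: μ^3 - 6μ^2 - 7μ + 60 = (μ - 5)(μ - 4)(μ + 3), so the eigenvalues are -3, 4, 5.
μ=4: eigenvector (1, 0, -2).
μ=-3: eigenvector (0, -1, 1).
μ=5: eigenvector (0, 1, 0).
P = [[1, 0, 0], [0, -1, 1], [-2, 1, 0]], D = diag(4, -3, 5), P⁻¹ = [[1, 0, 0], [2, 0, 1], [2, 1, 1]].
T² = P·diag(16, 9, 25)·P⁻¹ = [[16, 0, 0], [32, 25, 16], [-14, 0, 9]].
The requested entry is 9.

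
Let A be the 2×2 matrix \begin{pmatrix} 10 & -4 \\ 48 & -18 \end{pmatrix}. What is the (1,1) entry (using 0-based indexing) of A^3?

Characteristic polynomial: s^2 + 8s + 12 = (s + 2)(s + 6), so the eigenvalues are -6, -2.
s=-6: eigenvector (1, 4).
s=-2: eigenvector (1, 3).
P = [[1, 1], [4, 3]], D = diag(-6, -2), P⁻¹ = [[-3, 1], [4, -1]].
A³ = P·diag(-216, -8)·P⁻¹ = [[616, -208], [2496, -840]].
The requested entry is -840.

-840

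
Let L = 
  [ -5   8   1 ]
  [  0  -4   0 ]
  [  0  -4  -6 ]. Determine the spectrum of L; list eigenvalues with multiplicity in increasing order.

-6, -5, -4

Characteristic polynomial: p(λ) = λ^3 + 15λ^2 + 74λ + 120 = (λ + 4)(λ + 5)(λ + 6).
Roots (with multiplicity): -6, -5, -4.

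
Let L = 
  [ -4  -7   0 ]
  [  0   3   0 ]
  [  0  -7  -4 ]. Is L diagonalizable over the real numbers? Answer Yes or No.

Characteristic polynomial: p(λ) = λ^3 + 5λ^2 - 8λ - 48 = (λ - 3)(λ + 4)^2.
λ = -4 has algebraic multiplicity 2; rank(L + 4I) = 1, so geometric multiplicity = 2.
Every eigenvalue has geometric = algebraic multiplicity, so L is diagonalizable.

Yes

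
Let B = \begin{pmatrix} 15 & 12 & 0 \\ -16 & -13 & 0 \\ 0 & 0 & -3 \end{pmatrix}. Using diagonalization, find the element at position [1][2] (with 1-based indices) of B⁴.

240

Characteristic polynomial: r^3 + r^2 - 9r - 9 = (r - 3)(r + 1)(r + 3), so the eigenvalues are -3, -1, 3.
r=-1: eigenvector (-3, 4, 0).
r=3: eigenvector (-1, 1, 0).
r=-3: eigenvector (0, 0, 1).
P = [[-3, -1, 0], [4, 1, 0], [0, 0, 1]], D = diag(-1, 3, -3), P⁻¹ = [[1, 1, 0], [-4, -3, 0], [0, 0, 1]].
B⁴ = P·diag(1, 81, 81)·P⁻¹ = [[321, 240, 0], [-320, -239, 0], [0, 0, 81]].
The requested entry is 240.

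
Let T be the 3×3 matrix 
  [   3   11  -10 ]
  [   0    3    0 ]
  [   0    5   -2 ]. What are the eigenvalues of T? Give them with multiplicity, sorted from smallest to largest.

Characteristic polynomial: p(λ) = λ^3 - 4λ^2 - 3λ + 18 = (λ - 3)^2(λ + 2).
Roots (with multiplicity): -2, 3, 3.

-2, 3, 3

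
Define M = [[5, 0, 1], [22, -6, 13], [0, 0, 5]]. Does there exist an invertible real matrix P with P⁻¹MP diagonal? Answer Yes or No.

No

Characteristic polynomial: p(μ) = μ^3 - 4μ^2 - 35μ + 150 = (μ - 5)^2(μ + 6).
μ = 5 has algebraic multiplicity 2; rank(M − 5I) = 2, so geometric multiplicity = 1.
Geometric multiplicity < algebraic multiplicity, so M is not diagonalizable.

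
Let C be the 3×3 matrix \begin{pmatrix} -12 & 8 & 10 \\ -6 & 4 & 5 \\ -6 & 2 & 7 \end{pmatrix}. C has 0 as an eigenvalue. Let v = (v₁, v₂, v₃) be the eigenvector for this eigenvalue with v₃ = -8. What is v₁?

C = [[-12, 8, 10], [-6, 4, 5], [-6, 2, 7]].
Solving (C)v = 0 gives the eigenspace spanned by (-12, -8, -8).
With v₃ = -8, v = (-12, -8, -8), so v₁ = -12.

-12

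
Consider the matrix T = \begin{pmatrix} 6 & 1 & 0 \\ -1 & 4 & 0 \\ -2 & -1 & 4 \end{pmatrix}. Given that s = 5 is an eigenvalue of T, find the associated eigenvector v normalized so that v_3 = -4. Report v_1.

T − 5I = [[1, 1, 0], [-1, -1, 0], [-2, -1, -1]].
Solving (T − 5I)v = 0 gives the eigenspace spanned by (4, -4, -4).
With v_3 = -4, v = (4, -4, -4), so v_1 = 4.

4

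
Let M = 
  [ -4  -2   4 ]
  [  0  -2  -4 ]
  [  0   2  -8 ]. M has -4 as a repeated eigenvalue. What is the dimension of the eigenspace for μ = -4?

2

M + 4I = [[0, -2, 4], [0, 2, -4], [0, 2, -4]].
This matrix has rank 1, so its null space has dimension 3 − 1 = 2.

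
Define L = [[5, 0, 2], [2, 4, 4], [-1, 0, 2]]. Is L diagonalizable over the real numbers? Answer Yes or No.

Characteristic polynomial: p(s) = s^3 - 11s^2 + 40s - 48 = (s - 4)^2(s - 3).
s = 4 has algebraic multiplicity 2; rank(L − 4I) = 1, so geometric multiplicity = 2.
Every eigenvalue has geometric = algebraic multiplicity, so L is diagonalizable.

Yes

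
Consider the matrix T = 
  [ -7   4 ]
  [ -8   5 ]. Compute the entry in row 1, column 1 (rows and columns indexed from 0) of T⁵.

245

Characteristic polynomial: μ^2 + 2μ - 3 = (μ - 1)(μ + 3), so the eigenvalues are -3, 1.
μ=1: eigenvector (1, 2).
μ=-3: eigenvector (1, 1).
P = [[1, 1], [2, 1]], D = diag(1, -3), P⁻¹ = [[-1, 1], [2, -1]].
T⁵ = P·diag(1, -243)·P⁻¹ = [[-487, 244], [-488, 245]].
The requested entry is 245.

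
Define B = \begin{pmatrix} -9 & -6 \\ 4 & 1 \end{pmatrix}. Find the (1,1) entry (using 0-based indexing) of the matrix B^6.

Characteristic polynomial: t^2 + 8t + 15 = (t + 3)(t + 5), so the eigenvalues are -5, -3.
t=-5: eigenvector (3, -2).
t=-3: eigenvector (-1, 1).
P = [[3, -1], [-2, 1]], D = diag(-5, -3), P⁻¹ = [[1, 1], [2, 3]].
B⁶ = P·diag(15625, 729)·P⁻¹ = [[45417, 44688], [-29792, -29063]].
The requested entry is -29063.

-29063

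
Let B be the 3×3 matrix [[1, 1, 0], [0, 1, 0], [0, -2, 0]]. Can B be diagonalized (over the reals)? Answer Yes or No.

No

Characteristic polynomial: p(t) = t^3 - 2t^2 + t = t(t - 1)^2.
t = 1 has algebraic multiplicity 2; rank(B − 1I) = 2, so geometric multiplicity = 1.
Geometric multiplicity < algebraic multiplicity, so B is not diagonalizable.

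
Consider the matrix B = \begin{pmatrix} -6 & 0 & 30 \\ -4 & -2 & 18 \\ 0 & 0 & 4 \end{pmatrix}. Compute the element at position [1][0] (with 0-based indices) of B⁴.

1280

Characteristic polynomial: μ^3 + 4μ^2 - 20μ - 48 = (μ - 4)(μ + 2)(μ + 6), so the eigenvalues are -6, -2, 4.
μ=-6: eigenvector (1, 1, 0).
μ=-2: eigenvector (0, 1, 0).
μ=4: eigenvector (3, 1, 1).
P = [[1, 0, 3], [1, 1, 1], [0, 0, 1]], D = diag(-6, -2, 4), P⁻¹ = [[1, 0, -3], [-1, 1, 2], [0, 0, 1]].
B⁴ = P·diag(1296, 16, 256)·P⁻¹ = [[1296, 0, -3120], [1280, 16, -3600], [0, 0, 256]].
The requested entry is 1280.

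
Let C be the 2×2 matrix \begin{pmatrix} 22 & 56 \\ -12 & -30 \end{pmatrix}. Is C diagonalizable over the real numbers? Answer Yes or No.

Characteristic polynomial: p(λ) = λ^2 + 8λ + 12 = (λ + 2)(λ + 6).
All 2 eigenvalues are distinct, so C is diagonalizable.

Yes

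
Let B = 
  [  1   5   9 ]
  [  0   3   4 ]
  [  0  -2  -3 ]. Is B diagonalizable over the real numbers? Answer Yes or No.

No

Characteristic polynomial: p(t) = t^3 - t^2 - t + 1 = (t - 1)^2(t + 1).
t = 1 has algebraic multiplicity 2; rank(B − 1I) = 2, so geometric multiplicity = 1.
Geometric multiplicity < algebraic multiplicity, so B is not diagonalizable.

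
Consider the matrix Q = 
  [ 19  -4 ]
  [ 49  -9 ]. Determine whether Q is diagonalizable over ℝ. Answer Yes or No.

Characteristic polynomial: p(s) = s^2 - 10s + 25 = (s - 5)^2.
s = 5 has algebraic multiplicity 2; rank(Q − 5I) = 1, so geometric multiplicity = 1.
Geometric multiplicity < algebraic multiplicity, so Q is not diagonalizable.

No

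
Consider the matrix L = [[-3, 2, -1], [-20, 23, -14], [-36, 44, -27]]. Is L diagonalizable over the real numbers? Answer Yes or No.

Characteristic polynomial: p(μ) = μ^3 + 7μ^2 + 11μ + 5 = (μ + 1)^2(μ + 5).
μ = -1 has algebraic multiplicity 2; rank(L + 1I) = 2, so geometric multiplicity = 1.
Geometric multiplicity < algebraic multiplicity, so L is not diagonalizable.

No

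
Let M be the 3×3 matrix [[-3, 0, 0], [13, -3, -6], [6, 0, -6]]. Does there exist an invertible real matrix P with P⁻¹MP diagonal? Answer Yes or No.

No

Characteristic polynomial: p(t) = t^3 + 12t^2 + 45t + 54 = (t + 3)^2(t + 6).
t = -3 has algebraic multiplicity 2; rank(M + 3I) = 2, so geometric multiplicity = 1.
Geometric multiplicity < algebraic multiplicity, so M is not diagonalizable.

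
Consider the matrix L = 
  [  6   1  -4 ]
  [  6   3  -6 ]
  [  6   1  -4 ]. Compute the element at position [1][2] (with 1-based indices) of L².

5

Characteristic polynomial: t^3 - 5t^2 + 6t = t(t - 3)(t - 2), so the eigenvalues are 0, 2, 3.
t=0: eigenvector (-1, -2, -2).
t=3: eigenvector (1, 1, 1).
t=2: eigenvector (1, 0, 1).
P = [[-1, 1, 1], [-2, 1, 0], [-2, 1, 1]], D = diag(0, 3, 2), P⁻¹ = [[1, 0, -1], [2, 1, -2], [0, -1, 1]].
L² = P·diag(0, 9, 4)·P⁻¹ = [[18, 5, -14], [18, 9, -18], [18, 5, -14]].
The requested entry is 5.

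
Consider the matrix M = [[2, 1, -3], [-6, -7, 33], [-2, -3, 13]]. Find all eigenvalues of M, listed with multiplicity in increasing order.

Characteristic polynomial: p(λ) = λ^3 - 8λ^2 + 20λ - 16 = (λ - 4)(λ - 2)^2.
Roots (with multiplicity): 2, 2, 4.

2, 2, 4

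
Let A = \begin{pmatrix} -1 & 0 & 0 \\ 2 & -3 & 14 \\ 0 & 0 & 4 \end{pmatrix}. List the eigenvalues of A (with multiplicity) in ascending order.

-3, -1, 4

Characteristic polynomial: p(t) = t^3 - 13t - 12 = (t - 4)(t + 1)(t + 3).
Roots (with multiplicity): -3, -1, 4.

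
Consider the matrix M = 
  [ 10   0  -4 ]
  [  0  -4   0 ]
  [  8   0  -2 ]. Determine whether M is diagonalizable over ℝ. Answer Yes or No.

Characteristic polynomial: p(r) = r^3 - 4r^2 - 20r + 48 = (r - 6)(r - 2)(r + 4).
All 3 eigenvalues are distinct, so M is diagonalizable.

Yes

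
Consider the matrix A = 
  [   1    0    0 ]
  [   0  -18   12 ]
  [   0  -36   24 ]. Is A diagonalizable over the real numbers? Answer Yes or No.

Characteristic polynomial: p(r) = r^3 - 7r^2 + 6r = r(r - 6)(r - 1).
All 3 eigenvalues are distinct, so A is diagonalizable.

Yes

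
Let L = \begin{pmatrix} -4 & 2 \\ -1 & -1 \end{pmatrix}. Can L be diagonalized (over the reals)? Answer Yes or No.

Yes

Characteristic polynomial: p(λ) = λ^2 + 5λ + 6 = (λ + 2)(λ + 3).
All 2 eigenvalues are distinct, so L is diagonalizable.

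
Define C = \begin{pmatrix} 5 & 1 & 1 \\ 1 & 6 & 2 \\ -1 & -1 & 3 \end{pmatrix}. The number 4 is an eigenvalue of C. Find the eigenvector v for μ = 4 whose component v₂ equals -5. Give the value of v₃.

C − 4I = [[1, 1, 1], [1, 2, 2], [-1, -1, -1]].
Solving (C − 4I)v = 0 gives the eigenspace spanned by (0, -5, 5).
With v₂ = -5, v = (0, -5, 5), so v₃ = 5.

5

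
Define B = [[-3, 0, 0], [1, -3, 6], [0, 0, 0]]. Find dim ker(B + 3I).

B + 3I = [[0, 0, 0], [1, 0, 6], [0, 0, 3]].
This matrix has rank 2, so its null space has dimension 3 − 2 = 1.

1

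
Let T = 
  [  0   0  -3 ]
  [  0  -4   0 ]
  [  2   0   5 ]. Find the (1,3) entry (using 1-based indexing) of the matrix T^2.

Characteristic polynomial: λ^3 - λ^2 - 14λ + 24 = (λ - 3)(λ - 2)(λ + 4), so the eigenvalues are -4, 2, 3.
λ=2: eigenvector (3, 0, -2).
λ=-4: eigenvector (0, 1, 0).
λ=3: eigenvector (-1, 0, 1).
P = [[3, 0, -1], [0, 1, 0], [-2, 0, 1]], D = diag(2, -4, 3), P⁻¹ = [[1, 0, 1], [0, 1, 0], [2, 0, 3]].
T² = P·diag(4, 16, 9)·P⁻¹ = [[-6, 0, -15], [0, 16, 0], [10, 0, 19]].
The requested entry is -15.

-15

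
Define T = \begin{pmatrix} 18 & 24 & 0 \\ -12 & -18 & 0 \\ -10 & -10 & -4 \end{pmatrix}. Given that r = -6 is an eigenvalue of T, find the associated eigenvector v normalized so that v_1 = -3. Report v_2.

T + 6I = [[24, 24, 0], [-12, -12, 0], [-10, -10, 2]].
Solving (T + 6I)v = 0 gives the eigenspace spanned by (-3, 3, 0).
With v_1 = -3, v = (-3, 3, 0), so v_2 = 3.

3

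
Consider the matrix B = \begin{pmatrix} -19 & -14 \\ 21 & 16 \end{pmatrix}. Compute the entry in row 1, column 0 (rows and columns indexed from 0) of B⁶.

Characteristic polynomial: t^2 + 3t - 10 = (t - 2)(t + 5), so the eigenvalues are -5, 2.
t=-5: eigenvector (1, -1).
t=2: eigenvector (-2, 3).
P = [[1, -2], [-1, 3]], D = diag(-5, 2), P⁻¹ = [[3, 2], [1, 1]].
B⁶ = P·diag(15625, 64)·P⁻¹ = [[46747, 31122], [-46683, -31058]].
The requested entry is -46683.

-46683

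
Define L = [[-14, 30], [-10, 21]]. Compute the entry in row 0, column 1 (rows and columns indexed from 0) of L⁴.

7770

Characteristic polynomial: μ^2 - 7μ + 6 = (μ - 6)(μ - 1), so the eigenvalues are 1, 6.
μ=1: eigenvector (2, 1).
μ=6: eigenvector (-3, -2).
P = [[2, -3], [1, -2]], D = diag(1, 6), P⁻¹ = [[2, -3], [1, -2]].
L⁴ = P·diag(1, 1296)·P⁻¹ = [[-3884, 7770], [-2590, 5181]].
The requested entry is 7770.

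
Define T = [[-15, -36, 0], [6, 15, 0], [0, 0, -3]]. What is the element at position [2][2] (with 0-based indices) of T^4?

81

Characteristic polynomial: r^3 + 3r^2 - 9r - 27 = (r - 3)(r + 3)^2, so the eigenvalues are -3, -3, 3.
r=3: eigenvector (-2, 1, 0).
r=-3: eigenvector (3, -1, 0).
r=-3: eigenvector (0, 0, 1).
P = [[-2, 3, 0], [1, -1, 0], [0, 0, 1]], D = diag(3, -3, -3), P⁻¹ = [[1, 3, 0], [1, 2, 0], [0, 0, 1]].
T⁴ = P·diag(81, 81, 81)·P⁻¹ = [[81, 0, 0], [0, 81, 0], [0, 0, 81]].
The requested entry is 81.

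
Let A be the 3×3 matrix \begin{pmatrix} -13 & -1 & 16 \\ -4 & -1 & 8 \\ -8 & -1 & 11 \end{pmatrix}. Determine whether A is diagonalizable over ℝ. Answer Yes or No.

Characteristic polynomial: p(s) = s^3 + 3s^2 - 9s + 5 = (s - 1)^2(s + 5).
s = 1 has algebraic multiplicity 2; rank(A − 1I) = 2, so geometric multiplicity = 1.
Geometric multiplicity < algebraic multiplicity, so A is not diagonalizable.

No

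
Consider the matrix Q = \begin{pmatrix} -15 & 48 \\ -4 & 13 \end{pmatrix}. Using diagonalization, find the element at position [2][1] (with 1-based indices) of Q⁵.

-244

Characteristic polynomial: s^2 + 2s - 3 = (s - 1)(s + 3), so the eigenvalues are -3, 1.
s=-3: eigenvector (4, 1).
s=1: eigenvector (3, 1).
P = [[4, 3], [1, 1]], D = diag(-3, 1), P⁻¹ = [[1, -3], [-1, 4]].
Q⁵ = P·diag(-243, 1)·P⁻¹ = [[-975, 2928], [-244, 733]].
The requested entry is -244.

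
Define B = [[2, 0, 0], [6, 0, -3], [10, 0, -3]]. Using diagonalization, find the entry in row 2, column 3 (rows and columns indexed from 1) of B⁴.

Characteristic polynomial: μ^3 + μ^2 - 6μ = μ(μ - 2)(μ + 3), so the eigenvalues are -3, 0, 2.
μ=-3: eigenvector (0, 1, 1).
μ=0: eigenvector (0, 1, 0).
μ=2: eigenvector (1, 0, 2).
P = [[0, 0, 1], [1, 1, 0], [1, 0, 2]], D = diag(-3, 0, 2), P⁻¹ = [[-2, 0, 1], [2, 1, -1], [1, 0, 0]].
B⁴ = P·diag(81, 0, 16)·P⁻¹ = [[16, 0, 0], [-162, 0, 81], [-130, 0, 81]].
The requested entry is 81.

81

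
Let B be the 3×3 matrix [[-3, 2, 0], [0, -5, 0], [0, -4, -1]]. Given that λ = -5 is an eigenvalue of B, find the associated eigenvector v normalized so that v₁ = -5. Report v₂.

B + 5I = [[2, 2, 0], [0, 0, 0], [0, -4, 4]].
Solving (B + 5I)v = 0 gives the eigenspace spanned by (-5, 5, 5).
With v₁ = -5, v = (-5, 5, 5), so v₂ = 5.

5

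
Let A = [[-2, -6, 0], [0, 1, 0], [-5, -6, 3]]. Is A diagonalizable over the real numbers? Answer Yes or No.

Yes

Characteristic polynomial: p(s) = s^3 - 2s^2 - 5s + 6 = (s - 3)(s - 1)(s + 2).
All 3 eigenvalues are distinct, so A is diagonalizable.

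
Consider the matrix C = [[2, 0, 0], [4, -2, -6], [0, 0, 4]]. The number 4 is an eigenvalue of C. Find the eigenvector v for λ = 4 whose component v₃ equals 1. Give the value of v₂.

C − 4I = [[-2, 0, 0], [4, -6, -6], [0, 0, 0]].
Solving (C − 4I)v = 0 gives the eigenspace spanned by (0, -1, 1).
With v₃ = 1, v = (0, -1, 1), so v₂ = -1.

-1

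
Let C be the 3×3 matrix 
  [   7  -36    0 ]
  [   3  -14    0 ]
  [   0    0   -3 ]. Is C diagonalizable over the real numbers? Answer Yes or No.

Yes

Characteristic polynomial: p(r) = r^3 + 10r^2 + 31r + 30 = (r + 2)(r + 3)(r + 5).
All 3 eigenvalues are distinct, so C is diagonalizable.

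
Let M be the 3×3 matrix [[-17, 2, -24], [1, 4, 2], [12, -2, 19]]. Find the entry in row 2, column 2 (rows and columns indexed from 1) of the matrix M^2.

14

Characteristic polynomial: t^3 - 6t^2 - 25t + 150 = (t - 6)(t - 5)(t + 5), so the eigenvalues are -5, 5, 6.
t=-5: eigenvector (2, 0, -1).
t=5: eigenvector (-1, 1, 1).
t=6: eigenvector (-2, 1, 2).
P = [[2, -1, -2], [0, 1, 1], [-1, 1, 2]], D = diag(-5, 5, 6), P⁻¹ = [[1, 0, 1], [-1, 2, -2], [1, -1, 2]].
M² = P·diag(25, 25, 36)·P⁻¹ = [[3, 22, -44], [11, 14, 22], [22, -22, 69]].
The requested entry is 14.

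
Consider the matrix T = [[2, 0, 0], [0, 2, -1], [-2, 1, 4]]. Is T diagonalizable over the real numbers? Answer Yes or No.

Characteristic polynomial: p(λ) = λ^3 - 8λ^2 + 21λ - 18 = (λ - 3)^2(λ - 2).
λ = 3 has algebraic multiplicity 2; rank(T − 3I) = 2, so geometric multiplicity = 1.
Geometric multiplicity < algebraic multiplicity, so T is not diagonalizable.

No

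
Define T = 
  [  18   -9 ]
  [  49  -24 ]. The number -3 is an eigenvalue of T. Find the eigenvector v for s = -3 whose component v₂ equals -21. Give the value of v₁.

-9

T + 3I = [[21, -9], [49, -21]].
Solving (T + 3I)v = 0 gives the eigenspace spanned by (-9, -21).
With v₂ = -21, v = (-9, -21), so v₁ = -9.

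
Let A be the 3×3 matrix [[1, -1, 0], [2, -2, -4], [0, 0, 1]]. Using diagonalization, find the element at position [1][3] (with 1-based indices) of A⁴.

Characteristic polynomial: t^3 - t = t(t - 1)(t + 1), so the eigenvalues are -1, 0, 1.
t=1: eigenvector (2, 0, 1).
t=-1: eigenvector (1, 2, 0).
t=0: eigenvector (1, 1, 0).
P = [[2, 1, 1], [0, 2, 1], [1, 0, 0]], D = diag(1, -1, 0), P⁻¹ = [[0, 0, 1], [-1, 1, 2], [2, -1, -4]].
A⁴ = P·diag(1, 1, 0)·P⁻¹ = [[-1, 1, 4], [-2, 2, 4], [0, 0, 1]].
The requested entry is 4.

4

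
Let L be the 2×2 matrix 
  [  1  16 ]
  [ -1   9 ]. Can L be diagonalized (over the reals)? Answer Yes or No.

Characteristic polynomial: p(r) = r^2 - 10r + 25 = (r - 5)^2.
r = 5 has algebraic multiplicity 2; rank(L − 5I) = 1, so geometric multiplicity = 1.
Geometric multiplicity < algebraic multiplicity, so L is not diagonalizable.

No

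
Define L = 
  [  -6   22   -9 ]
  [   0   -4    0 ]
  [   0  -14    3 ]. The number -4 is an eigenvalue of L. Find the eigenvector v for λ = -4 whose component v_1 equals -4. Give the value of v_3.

L + 4I = [[-2, 22, -9], [0, 0, 0], [0, -14, 7]].
Solving (L + 4I)v = 0 gives the eigenspace spanned by (-4, -2, -4).
With v_1 = -4, v = (-4, -2, -4), so v_3 = -4.

-4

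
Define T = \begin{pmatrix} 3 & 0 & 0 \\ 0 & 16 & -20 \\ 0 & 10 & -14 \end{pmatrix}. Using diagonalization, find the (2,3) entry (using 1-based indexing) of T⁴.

Characteristic polynomial: μ^3 - 5μ^2 - 18μ + 72 = (μ - 6)(μ - 3)(μ + 4), so the eigenvalues are -4, 3, 6.
μ=3: eigenvector (1, 0, 0).
μ=-4: eigenvector (0, 1, 1).
μ=6: eigenvector (0, -2, -1).
P = [[1, 0, 0], [0, 1, -2], [0, 1, -1]], D = diag(3, -4, 6), P⁻¹ = [[1, 0, 0], [0, -1, 2], [0, -1, 1]].
T⁴ = P·diag(81, 256, 1296)·P⁻¹ = [[81, 0, 0], [0, 2336, -2080], [0, 1040, -784]].
The requested entry is -2080.

-2080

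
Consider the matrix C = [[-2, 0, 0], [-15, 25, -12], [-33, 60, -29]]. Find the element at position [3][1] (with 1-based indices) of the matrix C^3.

Characteristic polynomial: λ^3 + 6λ^2 + 3λ - 10 = (λ - 1)(λ + 2)(λ + 5), so the eigenvalues are -5, -2, 1.
λ=-2: eigenvector (1, 1, 1).
λ=1: eigenvector (0, 1, 2).
λ=-5: eigenvector (0, 2, 5).
P = [[1, 0, 0], [1, 1, 2], [1, 2, 5]], D = diag(-2, 1, -5), P⁻¹ = [[1, 0, 0], [-3, 5, -2], [1, -2, 1]].
C³ = P·diag(-8, 1, -125)·P⁻¹ = [[-8, 0, 0], [-261, 505, -252], [-639, 1260, -629]].
The requested entry is -639.

-639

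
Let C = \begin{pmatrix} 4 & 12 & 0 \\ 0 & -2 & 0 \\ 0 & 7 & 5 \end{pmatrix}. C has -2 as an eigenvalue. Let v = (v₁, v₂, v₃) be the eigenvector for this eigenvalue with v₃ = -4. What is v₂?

C + 2I = [[6, 12, 0], [0, 0, 0], [0, 7, 7]].
Solving (C + 2I)v = 0 gives the eigenspace spanned by (-8, 4, -4).
With v₃ = -4, v = (-8, 4, -4), so v₂ = 4.

4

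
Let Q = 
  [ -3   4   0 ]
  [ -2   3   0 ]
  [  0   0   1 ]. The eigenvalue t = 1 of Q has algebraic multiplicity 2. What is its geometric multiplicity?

Q − 1I = [[-4, 4, 0], [-2, 2, 0], [0, 0, 0]].
This matrix has rank 1, so its null space has dimension 3 − 1 = 2.

2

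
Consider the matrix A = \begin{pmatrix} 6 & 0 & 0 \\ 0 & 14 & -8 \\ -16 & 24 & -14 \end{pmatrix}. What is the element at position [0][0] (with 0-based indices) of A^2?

Characteristic polynomial: λ^3 - 6λ^2 - 4λ + 24 = (λ - 6)(λ - 2)(λ + 2), so the eigenvalues are -2, 2, 6.
λ=6: eigenvector (1, 4, 4).
λ=-2: eigenvector (0, 1, 2).
λ=2: eigenvector (0, -2, -3).
P = [[1, 0, 0], [4, 1, -2], [4, 2, -3]], D = diag(6, -2, 2), P⁻¹ = [[1, 0, 0], [4, -3, 2], [4, -2, 1]].
A² = P·diag(36, 4, 4)·P⁻¹ = [[36, 0, 0], [128, 4, 0], [128, 0, 4]].
The requested entry is 36.

36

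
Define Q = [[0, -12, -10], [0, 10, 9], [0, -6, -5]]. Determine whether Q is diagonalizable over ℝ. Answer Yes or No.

Characteristic polynomial: p(μ) = μ^3 - 5μ^2 + 4μ = μ(μ - 4)(μ - 1).
All 3 eigenvalues are distinct, so Q is diagonalizable.

Yes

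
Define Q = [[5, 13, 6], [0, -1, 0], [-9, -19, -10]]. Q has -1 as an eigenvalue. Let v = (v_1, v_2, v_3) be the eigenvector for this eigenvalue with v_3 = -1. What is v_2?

Q + 1I = [[6, 13, 6], [0, 0, 0], [-9, -19, -9]].
Solving (Q + 1I)v = 0 gives the eigenspace spanned by (1, 0, -1).
With v_3 = -1, v = (1, 0, -1), so v_2 = 0.

0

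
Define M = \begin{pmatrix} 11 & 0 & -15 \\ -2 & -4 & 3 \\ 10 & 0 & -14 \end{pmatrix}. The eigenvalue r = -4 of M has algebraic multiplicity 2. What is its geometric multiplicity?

1

M + 4I = [[15, 0, -15], [-2, 0, 3], [10, 0, -10]].
This matrix has rank 2, so its null space has dimension 3 − 2 = 1.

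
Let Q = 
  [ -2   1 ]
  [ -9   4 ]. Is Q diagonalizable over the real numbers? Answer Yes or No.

Characteristic polynomial: p(μ) = μ^2 - 2μ + 1 = (μ - 1)^2.
μ = 1 has algebraic multiplicity 2; rank(Q − 1I) = 1, so geometric multiplicity = 1.
Geometric multiplicity < algebraic multiplicity, so Q is not diagonalizable.

No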